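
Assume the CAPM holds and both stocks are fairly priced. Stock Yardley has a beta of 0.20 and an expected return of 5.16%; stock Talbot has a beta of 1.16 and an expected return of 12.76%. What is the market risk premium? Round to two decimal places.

Both satisfy E(R) = R_f + β·MRP, so the slope of the SML is
MRP = (12.76% − 5.16%) / (1.16 − 0.20) = 7.60% / 0.96 = 7.9167%

7.92%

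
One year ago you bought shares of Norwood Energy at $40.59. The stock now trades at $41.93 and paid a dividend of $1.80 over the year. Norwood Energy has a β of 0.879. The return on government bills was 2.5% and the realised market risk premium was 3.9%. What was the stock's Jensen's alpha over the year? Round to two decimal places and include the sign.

Realised HPR = (P1 + D1 − P0) / P0 = (41.93 + 1.80 − 40.59) / 40.59 = 3.14 / 40.59 = 7.7359%
CAPM required = R_f + β·MRP = 2.5% + 0.879 × 3.9% = 5.9281%
α = realised − required = 7.7359% − 5.9281% = +1.81%

+1.81%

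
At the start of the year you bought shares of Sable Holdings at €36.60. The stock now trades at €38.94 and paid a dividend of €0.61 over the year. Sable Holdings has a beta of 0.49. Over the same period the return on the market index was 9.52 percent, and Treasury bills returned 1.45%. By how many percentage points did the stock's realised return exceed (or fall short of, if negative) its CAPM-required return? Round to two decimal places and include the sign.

+2.66%

Realised HPR = (P1 + D1 − P0) / P0 = (38.94 + 0.61 − 36.60) / 36.60 = 2.95 / 36.60 = 8.0601%
MRP = 9.52% − 1.45% = 8.07%
CAPM required = R_f + β·MRP = 1.45% + 0.49 × 8.07% = 5.4043%
α = realised − required = 8.0601% − 5.4043% = +2.66%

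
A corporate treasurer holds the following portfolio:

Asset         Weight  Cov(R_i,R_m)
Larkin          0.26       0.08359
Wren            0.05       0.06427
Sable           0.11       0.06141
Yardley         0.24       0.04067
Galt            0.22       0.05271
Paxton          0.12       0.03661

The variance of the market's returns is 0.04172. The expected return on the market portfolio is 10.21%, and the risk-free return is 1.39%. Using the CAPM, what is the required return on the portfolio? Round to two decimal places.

β_Larkin = 0.08359 / 0.04172 = 2.0036
β_Wren = 0.06427 / 0.04172 = 1.5405
β_Sable = 0.06141 / 0.04172 = 1.4720
β_Yardley = 0.04067 / 0.04172 = 0.9748
β_Galt = 0.05271 / 0.04172 = 1.2634
β_Paxton = 0.03661 / 0.04172 = 0.8775
β_P = Σ w_i β_i = 0.26×2.0036 + 0.05×1.5405 + 0.11×1.4720 + 0.24×0.9748 + 0.22×1.2634 + 0.12×0.8775 = 1.3771
MRP = 10.21% − 1.39% = 8.82%
E(R_P) = R_f + β_P × MRP = 1.39% + 1.3771 × 8.82% = 13.54%

13.54%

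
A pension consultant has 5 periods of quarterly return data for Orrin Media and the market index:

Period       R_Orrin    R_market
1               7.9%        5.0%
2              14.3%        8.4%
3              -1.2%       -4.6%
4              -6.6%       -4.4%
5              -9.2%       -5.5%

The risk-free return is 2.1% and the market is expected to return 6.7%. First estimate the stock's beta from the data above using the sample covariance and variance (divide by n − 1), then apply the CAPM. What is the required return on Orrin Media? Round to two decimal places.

8.91%

Mean R_i = (7.9 + 14.3 − 1.2 − 6.6 − 9.2) / 5 = 1.0400%
Mean R_m = (5.0 + 8.4 − 4.6 − 4.4 − 5.5) / 5 = -0.2200%
Σ(R_i − R̄_i)(R_m − R̄_m) = 245.9240  ⇒  Cov = 245.9240 / 4 = 61.4810
Σ(R_m − R̄_m)² = 166.0880  ⇒  Var(R_m) = 166.0880 / 4 = 41.5220
β = Cov / Var(R_m) = 61.4810 / 41.5220 = 1.4807
MRP = 6.7% − 2.1% = 4.60%
E(R) = R_f + β × MRP = 2.1% + 1.4807 × 4.6% = 8.91%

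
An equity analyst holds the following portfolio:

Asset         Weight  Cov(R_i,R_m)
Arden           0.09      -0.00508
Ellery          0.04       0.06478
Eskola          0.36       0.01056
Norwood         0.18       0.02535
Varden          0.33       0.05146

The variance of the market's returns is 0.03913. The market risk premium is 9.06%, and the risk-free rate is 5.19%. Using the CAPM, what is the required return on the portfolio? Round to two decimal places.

11.55%

β_Arden = -0.00508 / 0.03913 = -0.1298
β_Ellery = 0.06478 / 0.03913 = 1.6555
β_Eskola = 0.01056 / 0.03913 = 0.2699
β_Norwood = 0.02535 / 0.03913 = 0.6478
β_Varden = 0.05146 / 0.03913 = 1.3151
β_P = Σ w_i β_i = 0.09×-0.1298 + 0.04×1.6555 + 0.36×0.2699 + 0.18×0.6478 + 0.33×1.3151 = 0.7023
E(R_P) = R_f + β_P × MRP = 5.19% + 0.7023 × 9.06% = 11.55%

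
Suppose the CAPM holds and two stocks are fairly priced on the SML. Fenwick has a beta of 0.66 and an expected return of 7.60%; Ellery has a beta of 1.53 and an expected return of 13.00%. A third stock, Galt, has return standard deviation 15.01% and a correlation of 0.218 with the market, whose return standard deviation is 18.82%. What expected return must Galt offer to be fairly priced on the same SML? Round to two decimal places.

4.58%

MRP = (13.00% − 7.60%) / (1.53 − 0.66) = 6.2069%
R_f = 7.60% − 0.66 × 6.2069% = 3.5034%
β_Galt = ρ·σ_i/σ_m = 0.218 × 15.01 / 18.82 = 0.1739
E(R_Galt) = R_f + β × MRP = 3.5034% + 0.1739 × 6.2069% = 4.58%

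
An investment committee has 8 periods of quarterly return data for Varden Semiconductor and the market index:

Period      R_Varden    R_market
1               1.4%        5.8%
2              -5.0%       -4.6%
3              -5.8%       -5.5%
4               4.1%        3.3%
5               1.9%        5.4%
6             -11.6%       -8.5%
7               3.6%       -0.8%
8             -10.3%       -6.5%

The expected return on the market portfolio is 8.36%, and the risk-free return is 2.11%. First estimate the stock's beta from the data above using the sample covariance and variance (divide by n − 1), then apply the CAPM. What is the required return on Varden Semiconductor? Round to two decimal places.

8.21%

Mean R_i = (1.4 − 5.0 − 5.8 + 4.1 + 1.9 − 11.6 + 3.6 − 10.3) / 8 = -2.7125%
Mean R_m = (5.8 − 4.6 − 5.5 + 3.3 + 5.4 − 8.5 − 0.8 − 6.5) / 8 = -1.4250%
Σ(R_i − R̄_i)(R_m − R̄_m) = 218.5575  ⇒  Cov = 218.5575 / 7 = 31.2225
Σ(R_m − R̄_m)² = 223.9950  ⇒  Var(R_m) = 223.9950 / 7 = 31.9993
β = Cov / Var(R_m) = 31.2225 / 31.9993 = 0.9757
MRP = 8.36% − 2.11% = 6.25%
E(R) = R_f + β × MRP = 2.11% + 0.9757 × 6.25% = 8.21%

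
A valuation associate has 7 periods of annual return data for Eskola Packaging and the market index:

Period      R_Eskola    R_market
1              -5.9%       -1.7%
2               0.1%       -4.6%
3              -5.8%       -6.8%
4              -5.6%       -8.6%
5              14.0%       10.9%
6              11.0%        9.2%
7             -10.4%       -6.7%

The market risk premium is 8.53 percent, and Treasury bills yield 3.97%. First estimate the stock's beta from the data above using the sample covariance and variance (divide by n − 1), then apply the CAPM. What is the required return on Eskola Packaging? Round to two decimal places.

Mean R_i = (-5.9 + 0.1 − 5.8 − 5.6 + 14.0 + 11.0 − 10.4) / 7 = -0.3714%
Mean R_m = (-1.7 − 4.6 − 6.8 − 8.6 + 10.9 + 9.2 − 6.7) / 7 = -1.1857%
Σ(R_i − R̄_i)(R_m − R̄_m) = 417.5671  ⇒  Cov = 417.5671 / 6 = 69.5945
Σ(R_m − R̄_m)² = 382.7486  ⇒  Var(R_m) = 382.7486 / 6 = 63.7914
β = Cov / Var(R_m) = 69.5945 / 63.7914 = 1.0910
E(R) = R_f + β × MRP = 3.97% + 1.0910 × 8.53% = 13.28%

13.28%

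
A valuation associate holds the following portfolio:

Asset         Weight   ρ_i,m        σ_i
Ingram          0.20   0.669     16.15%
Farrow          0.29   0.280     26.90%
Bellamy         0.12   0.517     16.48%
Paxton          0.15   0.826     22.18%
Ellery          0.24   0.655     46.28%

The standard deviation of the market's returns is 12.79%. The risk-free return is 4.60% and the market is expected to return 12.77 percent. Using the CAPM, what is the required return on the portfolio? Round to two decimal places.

14.43%

β_Ingram = 0.669 × 16.15% / 12.79% = 0.8447
β_Farrow = 0.280 × 26.90% / 12.79% = 0.5889
β_Bellamy = 0.517 × 16.48% / 12.79% = 0.6662
β_Paxton = 0.826 × 22.18% / 12.79% = 1.4324
β_Ellery = 0.655 × 46.28% / 12.79% = 2.3701
β_P = Σ w_i β_i = 0.20×0.8447 + 0.29×0.5889 + 0.12×0.6662 + 0.15×1.4324 + 0.24×2.3701 = 1.2033
MRP = 12.77% − 4.60% = 8.17%
E(R_P) = R_f + β_P × MRP = 4.60% + 1.2033 × 8.17% = 14.43%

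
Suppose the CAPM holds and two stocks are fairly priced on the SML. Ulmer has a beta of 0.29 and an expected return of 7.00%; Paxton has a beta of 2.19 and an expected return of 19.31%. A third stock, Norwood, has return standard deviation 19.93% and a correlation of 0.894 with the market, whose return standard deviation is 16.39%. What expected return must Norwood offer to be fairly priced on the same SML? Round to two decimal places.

12.16%

MRP = (19.31% − 7.00%) / (2.19 − 0.29) = 6.4789%
R_f = 7.00% − 0.29 × 6.4789% = 5.1211%
β_Norwood = ρ·σ_i/σ_m = 0.894 × 19.93 / 16.39 = 1.0871
E(R_Norwood) = R_f + β × MRP = 5.1211% + 1.0871 × 6.4789% = 12.16%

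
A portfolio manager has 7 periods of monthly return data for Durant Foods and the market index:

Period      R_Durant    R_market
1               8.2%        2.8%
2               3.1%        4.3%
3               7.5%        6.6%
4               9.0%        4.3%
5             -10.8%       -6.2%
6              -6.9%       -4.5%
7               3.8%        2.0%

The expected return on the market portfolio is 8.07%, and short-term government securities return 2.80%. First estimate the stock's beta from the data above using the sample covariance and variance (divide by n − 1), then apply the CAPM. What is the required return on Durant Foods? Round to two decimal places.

10.84%

Mean R_i = (8.2 + 3.1 + 7.5 + 9.0 − 10.8 − 6.9 + 3.8) / 7 = 1.9857%
Mean R_m = (2.8 + 4.3 + 6.6 + 4.3 − 6.2 − 4.5 + 2.0) / 7 = 1.3286%
Σ(R_i − R̄_i)(R_m − R̄_m) = 211.6329  ⇒  Cov = 211.6329 / 6 = 35.2722
Σ(R_m − R̄_m)² = 138.7143  ⇒  Var(R_m) = 138.7143 / 6 = 23.1191
β = Cov / Var(R_m) = 35.2722 / 23.1191 = 1.5257
MRP = 8.07% − 2.80% = 5.27%
E(R) = R_f + β × MRP = 2.80% + 1.5257 × 5.27% = 10.84%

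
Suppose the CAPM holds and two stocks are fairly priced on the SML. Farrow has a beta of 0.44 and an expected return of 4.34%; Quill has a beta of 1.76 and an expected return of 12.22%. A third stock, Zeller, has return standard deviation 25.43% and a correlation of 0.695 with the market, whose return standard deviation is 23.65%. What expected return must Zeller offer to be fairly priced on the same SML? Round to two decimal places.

6.17%

MRP = (12.22% − 4.34%) / (1.76 − 0.44) = 5.9697%
R_f = 4.34% − 0.44 × 5.9697% = 1.7133%
β_Zeller = ρ·σ_i/σ_m = 0.695 × 25.43 / 23.65 = 0.7473
E(R_Zeller) = R_f + β × MRP = 1.7133% + 0.7473 × 5.9697% = 6.17%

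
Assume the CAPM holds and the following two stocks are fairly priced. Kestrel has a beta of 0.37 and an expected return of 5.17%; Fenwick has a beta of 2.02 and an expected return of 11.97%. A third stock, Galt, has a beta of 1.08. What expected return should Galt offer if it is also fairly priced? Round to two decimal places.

MRP (SML slope) = (11.97% − 5.17%) / (2.02 − 0.37) = 6.80% / 1.65 = 4.1212%
R_f (intercept) = 5.17% − 0.37 × 4.1212% = 3.6452%
E(R_Galt) = R_f + β × MRP = 3.6452% + 1.08 × 4.1212% = 8.10%

8.10%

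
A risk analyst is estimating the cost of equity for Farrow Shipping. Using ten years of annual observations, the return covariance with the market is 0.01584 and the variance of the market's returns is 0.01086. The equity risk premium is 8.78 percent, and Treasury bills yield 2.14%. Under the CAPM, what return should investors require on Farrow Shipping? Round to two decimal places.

14.95%

β = Cov(R_i, R_m) / Var(R_m) = 0.01584 / 0.01086 = 1.4586
E(R) = R_f + β × MRP = 2.14% + 1.4586 × 8.78% = 14.95%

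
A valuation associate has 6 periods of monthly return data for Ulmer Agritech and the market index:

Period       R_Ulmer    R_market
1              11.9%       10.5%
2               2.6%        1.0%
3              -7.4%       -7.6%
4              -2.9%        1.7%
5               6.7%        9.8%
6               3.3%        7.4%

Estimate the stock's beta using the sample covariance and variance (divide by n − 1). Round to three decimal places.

0.911

Mean R_i = (11.9 + 2.6 − 7.4 − 2.9 + 6.7 + 3.3) / 6 = 2.3667%
Mean R_m = (10.5 + 1.0 − 7.6 + 1.7 + 9.8 + 7.4) / 6 = 3.8000%
Σ(R_i − R̄_i)(R_m − R̄_m) = 214.9800  ⇒  Cov = 214.9800 / 5 = 42.9960
Σ(R_m − R̄_m)² = 236.0600  ⇒  Var(R_m) = 236.0600 / 5 = 47.2120
β = Cov / Var(R_m) = 42.9960 / 47.2120 = 0.9107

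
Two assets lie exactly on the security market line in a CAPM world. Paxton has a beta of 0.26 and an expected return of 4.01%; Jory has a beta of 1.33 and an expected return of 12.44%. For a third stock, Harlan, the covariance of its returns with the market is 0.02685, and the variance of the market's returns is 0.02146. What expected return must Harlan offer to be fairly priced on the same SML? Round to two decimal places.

11.82%

MRP = (12.44% − 4.01%) / (1.33 − 0.26) = 7.8785%
R_f = 4.01% − 0.26 × 7.8785% = 1.9616%
β_Harlan = Cov / Var(R_m) = 0.02685 / 0.02146 = 1.2512
E(R_Harlan) = R_f + β × MRP = 1.9616% + 1.2512 × 7.8785% = 11.82%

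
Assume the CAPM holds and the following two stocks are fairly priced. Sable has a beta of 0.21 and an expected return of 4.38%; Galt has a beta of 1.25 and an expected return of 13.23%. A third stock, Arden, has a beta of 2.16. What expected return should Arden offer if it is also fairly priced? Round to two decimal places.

MRP (SML slope) = (13.23% − 4.38%) / (1.25 − 0.21) = 8.85% / 1.04 = 8.5096%
R_f (intercept) = 4.38% − 0.21 × 8.5096% = 2.5930%
E(R_Arden) = R_f + β × MRP = 2.5930% + 2.16 × 8.5096% = 20.97%

20.97%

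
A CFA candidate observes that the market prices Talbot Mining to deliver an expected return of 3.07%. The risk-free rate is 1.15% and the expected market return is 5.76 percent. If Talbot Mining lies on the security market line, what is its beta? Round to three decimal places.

MRP = 5.76% − 1.15% = 4.61%
β = (E(R) − R_f) / MRP = (3.07% − 1.15%) / 4.61% = 1.92% / 4.61% = 0.416

0.416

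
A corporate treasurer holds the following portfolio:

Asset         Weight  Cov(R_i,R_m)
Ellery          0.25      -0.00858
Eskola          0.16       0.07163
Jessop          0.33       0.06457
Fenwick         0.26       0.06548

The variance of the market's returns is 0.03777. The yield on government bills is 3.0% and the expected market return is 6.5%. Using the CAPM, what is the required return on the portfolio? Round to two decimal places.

7.42%

β_Ellery = -0.00858 / 0.03777 = -0.2272
β_Eskola = 0.07163 / 0.03777 = 1.8965
β_Jessop = 0.06457 / 0.03777 = 1.7096
β_Fenwick = 0.06548 / 0.03777 = 1.7337
β_P = Σ w_i β_i = 0.25×-0.2272 + 0.16×1.8965 + 0.33×1.7096 + 0.26×1.7337 = 1.2616
MRP = 6.5% − 3.0% = 3.50%
E(R_P) = R_f + β_P × MRP = 3.0% + 1.2616 × 3.5% = 7.42%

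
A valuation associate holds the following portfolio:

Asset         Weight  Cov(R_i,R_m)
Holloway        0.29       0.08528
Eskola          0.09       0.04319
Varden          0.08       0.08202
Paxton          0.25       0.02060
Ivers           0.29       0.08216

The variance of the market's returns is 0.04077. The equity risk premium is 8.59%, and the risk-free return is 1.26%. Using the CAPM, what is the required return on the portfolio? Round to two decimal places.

14.78%

β_Holloway = 0.08528 / 0.04077 = 2.0917
β_Eskola = 0.04319 / 0.04077 = 1.0594
β_Varden = 0.08202 / 0.04077 = 2.0118
β_Paxton = 0.02060 / 0.04077 = 0.5053
β_Ivers = 0.08216 / 0.04077 = 2.0152
β_P = Σ w_i β_i = 0.29×2.0917 + 0.09×1.0594 + 0.08×2.0118 + 0.25×0.5053 + 0.29×2.0152 = 1.5736
E(R_P) = R_f + β_P × MRP = 1.26% + 1.5736 × 8.59% = 14.78%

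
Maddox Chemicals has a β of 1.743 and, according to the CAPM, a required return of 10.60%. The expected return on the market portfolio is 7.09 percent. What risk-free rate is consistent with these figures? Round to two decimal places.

E(R) = R_f + β(E(R_m) − R_f) = R_f(1 − β) + β·E(R_m)
10.60% = R_f × (1 − 1.743) + 1.743 × 7.09%
10.60% = R_f × -0.743 + 12.35787%
R_f = (10.60% − 12.35787%) / -0.743 = 2.37%

2.37%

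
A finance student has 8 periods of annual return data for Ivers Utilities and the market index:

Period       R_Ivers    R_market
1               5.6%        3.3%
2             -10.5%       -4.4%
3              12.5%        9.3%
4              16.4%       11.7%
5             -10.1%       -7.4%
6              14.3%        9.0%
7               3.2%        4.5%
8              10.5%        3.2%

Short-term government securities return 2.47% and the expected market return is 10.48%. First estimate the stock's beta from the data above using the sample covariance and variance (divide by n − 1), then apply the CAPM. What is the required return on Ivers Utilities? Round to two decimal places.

14.52%

Mean R_i = (5.6 − 10.5 + 12.5 + 16.4 − 10.1 + 14.3 + 3.2 + 10.5) / 8 = 5.2375%
Mean R_m = (3.3 − 4.4 + 9.3 + 11.7 − 7.4 + 9.0 + 4.5 + 3.2) / 8 = 3.6500%
Σ(R_i − R̄_i)(R_m − R̄_m) = 471.3150  ⇒  Cov = 471.3150 / 7 = 67.3307
Σ(R_m − R̄_m)² = 313.3000  ⇒  Var(R_m) = 313.3000 / 7 = 44.7571
β = Cov / Var(R_m) = 67.3307 / 44.7571 = 1.5044
MRP = 10.48% − 2.47% = 8.01%
E(R) = R_f + β × MRP = 2.47% + 1.5044 × 8.01% = 14.52%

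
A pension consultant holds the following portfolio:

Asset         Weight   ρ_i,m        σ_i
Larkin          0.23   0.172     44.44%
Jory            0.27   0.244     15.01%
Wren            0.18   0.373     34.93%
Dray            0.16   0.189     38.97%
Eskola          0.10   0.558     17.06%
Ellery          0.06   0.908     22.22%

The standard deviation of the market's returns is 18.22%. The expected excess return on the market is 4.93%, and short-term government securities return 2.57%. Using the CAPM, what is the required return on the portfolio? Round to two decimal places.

4.85%

β_Larkin = 0.172 × 44.44% / 18.22% = 0.4195
β_Jory = 0.244 × 15.01% / 18.22% = 0.2010
β_Wren = 0.373 × 34.93% / 18.22% = 0.7151
β_Dray = 0.189 × 38.97% / 18.22% = 0.4042
β_Eskola = 0.558 × 17.06% / 18.22% = 0.5225
β_Ellery = 0.908 × 22.22% / 18.22% = 1.1073
β_P = Σ w_i β_i = 0.23×0.4195 + 0.27×0.2010 + 0.18×0.7151 + 0.16×0.4042 + 0.10×0.5225 + 0.06×1.1073 = 0.4628
E(R_P) = R_f + β_P × MRP = 2.57% + 0.4628 × 4.93% = 4.85%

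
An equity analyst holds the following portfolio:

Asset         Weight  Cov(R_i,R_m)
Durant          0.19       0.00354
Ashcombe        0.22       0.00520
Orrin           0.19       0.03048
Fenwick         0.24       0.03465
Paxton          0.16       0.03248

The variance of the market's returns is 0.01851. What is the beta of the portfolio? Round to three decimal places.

1.141

β_Durant = 0.00354 / 0.01851 = 0.1912
β_Ashcombe = 0.00520 / 0.01851 = 0.2809
β_Orrin = 0.03048 / 0.01851 = 1.6467
β_Fenwick = 0.03465 / 0.01851 = 1.8720
β_Paxton = 0.03248 / 0.01851 = 1.7547
β_P = Σ w_i β_i = 0.19×0.1912 + 0.22×0.2809 + 0.19×1.6467 + 0.24×1.8720 + 0.16×1.7547 = 1.1410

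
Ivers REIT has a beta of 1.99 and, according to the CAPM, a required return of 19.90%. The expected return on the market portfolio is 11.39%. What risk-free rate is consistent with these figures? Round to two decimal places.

E(R) = R_f + β(E(R_m) − R_f) = R_f(1 − β) + β·E(R_m)
19.90% = R_f × (1 − 1.99) + 1.99 × 11.39%
19.90% = R_f × -0.99 + 22.6661%
R_f = (19.90% − 22.6661%) / -0.99 = 2.79%

2.79%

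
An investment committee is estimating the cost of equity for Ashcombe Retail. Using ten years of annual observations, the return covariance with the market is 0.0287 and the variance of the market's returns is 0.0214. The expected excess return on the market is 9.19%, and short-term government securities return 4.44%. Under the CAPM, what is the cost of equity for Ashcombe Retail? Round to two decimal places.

16.76%

β = Cov(R_i, R_m) / Var(R_m) = 0.0287 / 0.0214 = 1.3411
E(R) = R_f + β × MRP = 4.44% + 1.3411 × 9.19% = 16.76%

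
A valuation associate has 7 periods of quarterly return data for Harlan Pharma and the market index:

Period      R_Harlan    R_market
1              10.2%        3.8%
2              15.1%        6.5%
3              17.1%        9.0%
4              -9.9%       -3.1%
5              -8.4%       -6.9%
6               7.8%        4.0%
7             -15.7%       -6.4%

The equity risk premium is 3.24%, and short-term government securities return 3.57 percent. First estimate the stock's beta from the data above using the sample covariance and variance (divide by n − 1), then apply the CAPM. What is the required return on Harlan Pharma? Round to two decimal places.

Mean R_i = (10.2 + 15.1 + 17.1 − 9.9 − 8.4 + 7.8 − 15.7) / 7 = 2.3143%
Mean R_m = (3.8 + 6.5 + 9.0 − 3.1 − 6.9 + 4.0 − 6.4) / 7 = 0.9857%
Σ(R_i − R̄_i)(R_m − R̄_m) = 495.1714  ⇒  Cov = 495.1714 / 6 = 82.5286
Σ(R_m − R̄_m)² = 245.0686  ⇒  Var(R_m) = 245.0686 / 6 = 40.8448
β = Cov / Var(R_m) = 82.5286 / 40.8448 = 2.0205
E(R) = R_f + β × MRP = 3.57% + 2.0205 × 3.24% = 10.12%

10.12%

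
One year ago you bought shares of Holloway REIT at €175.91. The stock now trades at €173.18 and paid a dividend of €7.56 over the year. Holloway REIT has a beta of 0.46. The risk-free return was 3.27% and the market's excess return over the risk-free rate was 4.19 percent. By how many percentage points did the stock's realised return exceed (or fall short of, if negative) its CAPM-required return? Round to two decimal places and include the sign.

Realised HPR = (P1 + D1 − P0) / P0 = (173.18 + 7.56 − 175.91) / 175.91 = 4.83 / 175.91 = 2.7457%
CAPM required = R_f + β·MRP = 3.27% + 0.46 × 4.19% = 5.1974%
α = realised − required = 2.7457% − 5.1974% = -2.45%

-2.45%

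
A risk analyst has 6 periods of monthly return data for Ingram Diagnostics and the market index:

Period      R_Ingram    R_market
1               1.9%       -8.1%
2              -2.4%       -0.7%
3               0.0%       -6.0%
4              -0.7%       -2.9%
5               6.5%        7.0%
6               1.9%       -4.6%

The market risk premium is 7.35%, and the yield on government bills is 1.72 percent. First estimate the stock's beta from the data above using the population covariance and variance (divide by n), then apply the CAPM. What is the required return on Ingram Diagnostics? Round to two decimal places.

3.97%

Mean R_i = (1.9 − 2.4 + 0.0 − 0.7 + 6.5 + 1.9) / 6 = 1.2000%
Mean R_m = (-8.1 − 0.7 − 6.0 − 2.9 + 7.0 − 4.6) / 6 = -2.5500%
Σ(R_i − R̄_i)(R_m − R̄_m) = 43.4400  ⇒  Cov = 43.4400 / 6 = 7.2400
Σ(R_m − R̄_m)² = 141.6550  ⇒  Var(R_m) = 141.6550 / 6 = 23.6092
β = Cov / Var(R_m) = 7.2400 / 23.6092 = 0.3067
E(R) = R_f + β × MRP = 1.72% + 0.3067 × 7.35% = 3.97%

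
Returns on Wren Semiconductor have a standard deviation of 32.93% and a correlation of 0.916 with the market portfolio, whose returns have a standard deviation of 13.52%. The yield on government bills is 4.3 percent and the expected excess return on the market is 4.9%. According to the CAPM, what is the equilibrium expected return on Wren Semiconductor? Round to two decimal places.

15.23%

β = ρ × σ_i / σ_m = 0.916 × 32.93% / 13.52% = 2.2311
E(R) = 4.3% + 2.2311 × 4.9% = 15.23%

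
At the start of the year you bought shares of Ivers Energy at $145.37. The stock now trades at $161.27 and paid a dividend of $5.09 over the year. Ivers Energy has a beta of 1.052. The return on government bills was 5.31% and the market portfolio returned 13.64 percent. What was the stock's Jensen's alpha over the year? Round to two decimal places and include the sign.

+0.37%

Realised HPR = (P1 + D1 − P0) / P0 = (161.27 + 5.09 − 145.37) / 145.37 = 20.99 / 145.37 = 14.4390%
MRP = 13.64% − 5.31% = 8.33%
CAPM required = R_f + β·MRP = 5.31% + 1.052 × 8.33% = 14.07316%
α = realised − required = 14.4390% − 14.07316% = +0.37%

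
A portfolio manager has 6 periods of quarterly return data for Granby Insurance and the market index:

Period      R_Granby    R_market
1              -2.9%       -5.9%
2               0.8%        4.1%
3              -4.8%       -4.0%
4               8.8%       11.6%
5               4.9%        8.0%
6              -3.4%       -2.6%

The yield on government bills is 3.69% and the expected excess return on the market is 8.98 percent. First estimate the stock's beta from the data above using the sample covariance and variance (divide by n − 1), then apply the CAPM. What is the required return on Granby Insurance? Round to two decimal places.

Mean R_i = (-2.9 + 0.8 − 4.8 + 8.8 + 4.9 − 3.4) / 6 = 0.5667%
Mean R_m = (-5.9 + 4.1 − 4.0 + 11.6 + 8.0 − 2.6) / 6 = 1.8667%
Σ(R_i − R̄_i)(R_m − R̄_m) = 183.3633  ⇒  Cov = 183.3633 / 5 = 36.6727
Σ(R_m − R̄_m)² = 252.0333  ⇒  Var(R_m) = 252.0333 / 5 = 50.4067
β = Cov / Var(R_m) = 36.6727 / 50.4067 = 0.7275
E(R) = R_f + β × MRP = 3.69% + 0.7275 × 8.98% = 10.22%

10.22%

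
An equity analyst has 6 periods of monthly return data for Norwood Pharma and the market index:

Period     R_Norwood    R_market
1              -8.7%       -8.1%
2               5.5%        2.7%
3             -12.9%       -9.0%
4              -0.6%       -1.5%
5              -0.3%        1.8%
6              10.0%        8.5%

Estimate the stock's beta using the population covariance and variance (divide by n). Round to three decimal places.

Mean R_i = (-8.7 + 5.5 − 12.9 − 0.6 − 0.3 + 10.0) / 6 = -1.1667%
Mean R_m = (-8.1 + 2.7 − 9.0 − 1.5 + 1.8 + 8.5) / 6 = -0.9333%
Σ(R_i − R̄_i)(R_m − R̄_m) = 280.2467  ⇒  Cov = 280.2467 / 6 = 46.7078
Σ(R_m − R̄_m)² = 226.4133  ⇒  Var(R_m) = 226.4133 / 6 = 37.7356
β = Cov / Var(R_m) = 46.7078 / 37.7356 = 1.2378

1.238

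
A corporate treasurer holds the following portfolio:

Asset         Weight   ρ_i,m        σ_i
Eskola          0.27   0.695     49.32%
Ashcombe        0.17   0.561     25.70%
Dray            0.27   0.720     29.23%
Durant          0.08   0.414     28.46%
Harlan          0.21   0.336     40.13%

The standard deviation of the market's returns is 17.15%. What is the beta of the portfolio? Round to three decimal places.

β_Eskola = 0.695 × 49.32% / 17.15% = 1.9987
β_Ashcombe = 0.561 × 25.70% / 17.15% = 0.8407
β_Dray = 0.720 × 29.23% / 17.15% = 1.2271
β_Durant = 0.414 × 28.46% / 17.15% = 0.6870
β_Harlan = 0.336 × 40.13% / 17.15% = 0.7862
β_P = Σ w_i β_i = 0.27×1.9987 + 0.17×0.8407 + 0.27×1.2271 + 0.08×0.6870 + 0.21×0.7862 = 1.2339

1.234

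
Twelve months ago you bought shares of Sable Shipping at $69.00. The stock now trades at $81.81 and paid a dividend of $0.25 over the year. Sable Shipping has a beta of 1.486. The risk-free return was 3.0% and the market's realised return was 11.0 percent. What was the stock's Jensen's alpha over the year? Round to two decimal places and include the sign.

+4.04%

Realised HPR = (P1 + D1 − P0) / P0 = (81.81 + 0.25 − 69.00) / 69.00 = 13.06 / 69.00 = 18.9275%
MRP = 11.0% − 3.0% = 8.00%
CAPM required = R_f + β·MRP = 3.0% + 1.486 × 8.0% = 14.8880%
α = realised − required = 18.9275% − 14.8880% = +4.04%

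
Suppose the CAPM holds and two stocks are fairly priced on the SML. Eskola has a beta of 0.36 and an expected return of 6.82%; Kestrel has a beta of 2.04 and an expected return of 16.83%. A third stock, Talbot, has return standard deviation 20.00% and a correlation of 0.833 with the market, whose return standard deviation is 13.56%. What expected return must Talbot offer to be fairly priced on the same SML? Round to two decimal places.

12.00%

MRP = (16.83% − 6.82%) / (2.04 − 0.36) = 5.9583%
R_f = 6.82% − 0.36 × 5.9583% = 4.6750%
β_Talbot = ρ·σ_i/σ_m = 0.833 × 20.00 / 13.56 = 1.2286
E(R_Talbot) = R_f + β × MRP = 4.6750% + 1.2286 × 5.9583% = 12.00%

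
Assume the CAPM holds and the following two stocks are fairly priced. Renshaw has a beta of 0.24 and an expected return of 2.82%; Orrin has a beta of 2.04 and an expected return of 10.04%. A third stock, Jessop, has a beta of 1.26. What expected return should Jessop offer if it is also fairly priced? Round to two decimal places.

MRP (SML slope) = (10.04% − 2.82%) / (2.04 − 0.24) = 7.22% / 1.80 = 4.0111%
R_f (intercept) = 2.82% − 0.24 × 4.0111% = 1.8573%
E(R_Jessop) = R_f + β × MRP = 1.8573% + 1.26 × 4.0111% = 6.91%

6.91%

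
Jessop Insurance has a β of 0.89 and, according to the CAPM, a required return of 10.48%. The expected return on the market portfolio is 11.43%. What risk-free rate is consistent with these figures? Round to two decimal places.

E(R) = R_f + β(E(R_m) − R_f) = R_f(1 − β) + β·E(R_m)
10.48% = R_f × (1 − 0.89) + 0.89 × 11.43%
10.48% = R_f × 0.11 + 10.1727%
R_f = (10.48% − 10.1727%) / 0.11 = 2.79%

2.79%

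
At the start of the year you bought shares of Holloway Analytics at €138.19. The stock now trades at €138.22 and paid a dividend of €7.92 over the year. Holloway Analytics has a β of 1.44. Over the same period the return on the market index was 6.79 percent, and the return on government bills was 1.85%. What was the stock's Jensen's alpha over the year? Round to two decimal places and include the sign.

-3.21%

Realised HPR = (P1 + D1 − P0) / P0 = (138.22 + 7.92 − 138.19) / 138.19 = 7.95 / 138.19 = 5.7529%
MRP = 6.79% − 1.85% = 4.94%
CAPM required = R_f + β·MRP = 1.85% + 1.44 × 4.94% = 8.9636%
α = realised − required = 5.7529% − 8.9636% = -3.21%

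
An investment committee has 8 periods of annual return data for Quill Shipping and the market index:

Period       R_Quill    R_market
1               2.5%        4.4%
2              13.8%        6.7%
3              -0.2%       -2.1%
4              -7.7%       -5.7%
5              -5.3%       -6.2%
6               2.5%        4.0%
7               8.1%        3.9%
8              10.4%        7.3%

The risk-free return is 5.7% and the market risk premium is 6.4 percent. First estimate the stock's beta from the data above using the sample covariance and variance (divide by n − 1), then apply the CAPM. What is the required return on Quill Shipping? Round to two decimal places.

Mean R_i = (2.5 + 13.8 − 0.2 − 7.7 − 5.3 + 2.5 + 8.1 + 10.4) / 8 = 3.0125%
Mean R_m = (4.4 + 6.7 − 2.1 − 5.7 − 6.2 + 4.0 + 3.9 + 7.3) / 8 = 1.5375%
Σ(R_i − R̄_i)(R_m − R̄_m) = 261.0863  ⇒  Cov = 261.0863 / 7 = 37.2980
Σ(R_m − R̄_m)² = 205.1788  ⇒  Var(R_m) = 205.1788 / 7 = 29.3113
β = Cov / Var(R_m) = 37.2980 / 29.3113 = 1.2725
E(R) = R_f + β × MRP = 5.7% + 1.2725 × 6.4% = 13.84%

13.84%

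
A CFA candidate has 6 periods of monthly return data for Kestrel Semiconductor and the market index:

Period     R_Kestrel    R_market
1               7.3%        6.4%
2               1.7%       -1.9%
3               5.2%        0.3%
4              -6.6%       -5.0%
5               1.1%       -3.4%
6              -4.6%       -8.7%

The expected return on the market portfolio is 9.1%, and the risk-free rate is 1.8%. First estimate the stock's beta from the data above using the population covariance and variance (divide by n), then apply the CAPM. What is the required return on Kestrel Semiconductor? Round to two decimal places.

8.60%

Mean R_i = (7.3 + 1.7 + 5.2 − 6.6 + 1.1 − 4.6) / 6 = 0.6833%
Mean R_m = (6.4 − 1.9 + 0.3 − 5.0 − 3.4 − 8.7) / 6 = -2.0500%
Σ(R_i − R̄_i)(R_m − R̄_m) = 122.7350  ⇒  Cov = 122.7350 / 6 = 20.4558
Σ(R_m − R̄_m)² = 131.6950  ⇒  Var(R_m) = 131.6950 / 6 = 21.9492
β = Cov / Var(R_m) = 20.4558 / 21.9492 = 0.9320
MRP = 9.1% − 1.8% = 7.30%
E(R) = R_f + β × MRP = 1.8% + 0.9320 × 7.3% = 8.60%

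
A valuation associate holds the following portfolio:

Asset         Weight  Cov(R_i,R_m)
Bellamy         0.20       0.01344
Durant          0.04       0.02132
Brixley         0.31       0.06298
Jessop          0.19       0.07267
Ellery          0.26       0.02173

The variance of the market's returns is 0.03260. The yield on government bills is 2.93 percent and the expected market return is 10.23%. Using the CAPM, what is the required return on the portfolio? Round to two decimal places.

12.45%

β_Bellamy = 0.01344 / 0.03260 = 0.4123
β_Durant = 0.02132 / 0.03260 = 0.6540
β_Brixley = 0.06298 / 0.03260 = 1.9319
β_Jessop = 0.07267 / 0.03260 = 2.2291
β_Ellery = 0.02173 / 0.03260 = 0.6666
β_P = Σ w_i β_i = 0.20×0.4123 + 0.04×0.6540 + 0.31×1.9319 + 0.19×2.2291 + 0.26×0.6666 = 1.3044
MRP = 10.23% − 2.93% = 7.30%
E(R_P) = R_f + β_P × MRP = 2.93% + 1.3044 × 7.30% = 12.45%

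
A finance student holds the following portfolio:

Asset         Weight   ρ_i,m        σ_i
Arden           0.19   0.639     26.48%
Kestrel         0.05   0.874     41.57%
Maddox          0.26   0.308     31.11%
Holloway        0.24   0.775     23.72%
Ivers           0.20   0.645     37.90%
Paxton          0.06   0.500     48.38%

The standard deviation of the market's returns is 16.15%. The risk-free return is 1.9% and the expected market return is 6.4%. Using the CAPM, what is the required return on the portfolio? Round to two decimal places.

6.99%

β_Arden = 0.639 × 26.48% / 16.15% = 1.0477
β_Kestrel = 0.874 × 41.57% / 16.15% = 2.2497
β_Maddox = 0.308 × 31.11% / 16.15% = 0.5933
β_Holloway = 0.775 × 23.72% / 16.15% = 1.1383
β_Ivers = 0.645 × 37.90% / 16.15% = 1.5137
β_Paxton = 0.500 × 48.38% / 16.15% = 1.4978
β_P = Σ w_i β_i = 0.19×1.0477 + 0.05×2.2497 + 0.26×0.5933 + 0.24×1.1383 + 0.20×1.5137 + 0.06×1.4978 = 1.1316
MRP = 6.4% − 1.9% = 4.50%
E(R_P) = R_f + β_P × MRP = 1.9% + 1.1316 × 4.5% = 6.99%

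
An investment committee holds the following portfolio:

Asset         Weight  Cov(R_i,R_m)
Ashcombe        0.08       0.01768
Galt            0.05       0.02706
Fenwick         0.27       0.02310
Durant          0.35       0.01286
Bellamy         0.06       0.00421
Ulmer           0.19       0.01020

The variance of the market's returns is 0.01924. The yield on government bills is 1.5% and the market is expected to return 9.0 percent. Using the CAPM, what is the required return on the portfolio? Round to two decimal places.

β_Ashcombe = 0.01768 / 0.01924 = 0.9189
β_Galt = 0.02706 / 0.01924 = 1.4064
β_Fenwick = 0.02310 / 0.01924 = 1.2006
β_Durant = 0.01286 / 0.01924 = 0.6684
β_Bellamy = 0.00421 / 0.01924 = 0.2188
β_Ulmer = 0.01020 / 0.01924 = 0.5301
β_P = Σ w_i β_i = 0.08×0.9189 + 0.05×1.4064 + 0.27×1.2006 + 0.35×0.6684 + 0.06×0.2188 + 0.19×0.5301 = 0.8158
MRP = 9.0% − 1.5% = 7.50%
E(R_P) = R_f + β_P × MRP = 1.5% + 0.8158 × 7.5% = 7.62%

7.62%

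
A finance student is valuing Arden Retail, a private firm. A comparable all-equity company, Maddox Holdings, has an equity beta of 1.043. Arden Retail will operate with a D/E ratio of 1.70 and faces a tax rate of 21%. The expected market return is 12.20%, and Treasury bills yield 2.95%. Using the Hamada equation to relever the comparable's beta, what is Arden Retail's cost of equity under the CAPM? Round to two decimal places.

β_L = β_U × [1 + (1 − t)(D/E)] = 1.043 × [1 + (1 − 0.21) × 1.70]
    = 1.043 × [1 + 0.79 × 1.70] = 1.043 × 2.3430 = 2.4437
MRP = 12.20% − 2.95% = 9.25%
E(R) = R_f + β_L × MRP = 2.95% + 2.4437 × 9.25% = 25.55%

25.55%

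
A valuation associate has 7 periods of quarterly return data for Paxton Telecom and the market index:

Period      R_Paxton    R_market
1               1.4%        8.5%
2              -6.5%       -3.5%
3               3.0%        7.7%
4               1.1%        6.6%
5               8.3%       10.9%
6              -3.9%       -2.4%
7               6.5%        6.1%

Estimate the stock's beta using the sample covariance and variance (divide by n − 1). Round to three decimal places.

Mean R_i = (1.4 − 6.5 + 3.0 + 1.1 + 8.3 − 3.9 + 6.5) / 7 = 1.4143%
Mean R_m = (8.5 − 3.5 + 7.7 + 6.6 + 10.9 − 2.4 + 6.1) / 7 = 4.8429%
Σ(R_i − R̄_i)(R_m − R̄_m) = 156.5457  ⇒  Cov = 156.5457 / 6 = 26.0910
Σ(R_m − R̄_m)² = 184.9571  ⇒  Var(R_m) = 184.9571 / 6 = 30.8262
β = Cov / Var(R_m) = 26.0910 / 30.8262 = 0.8464

0.846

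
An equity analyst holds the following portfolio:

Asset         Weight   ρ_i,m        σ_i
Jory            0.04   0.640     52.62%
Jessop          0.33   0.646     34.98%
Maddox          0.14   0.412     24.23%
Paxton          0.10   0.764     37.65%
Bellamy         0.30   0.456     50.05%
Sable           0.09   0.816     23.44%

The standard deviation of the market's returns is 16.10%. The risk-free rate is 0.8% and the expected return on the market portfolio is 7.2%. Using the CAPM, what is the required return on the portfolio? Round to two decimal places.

9.40%

β_Jory = 0.640 × 52.62% / 16.10% = 2.0917
β_Jessop = 0.646 × 34.98% / 16.10% = 1.4035
β_Maddox = 0.412 × 24.23% / 16.10% = 0.6200
β_Paxton = 0.764 × 37.65% / 16.10% = 1.7866
β_Bellamy = 0.456 × 50.05% / 16.10% = 1.4176
β_Sable = 0.816 × 23.44% / 16.10% = 1.1880
β_P = Σ w_i β_i = 0.04×2.0917 + 0.33×1.4035 + 0.14×0.6200 + 0.10×1.7866 + 0.30×1.4176 + 0.09×1.1880 = 1.3445
MRP = 7.2% − 0.8% = 6.40%
E(R_P) = R_f + β_P × MRP = 0.8% + 1.3445 × 6.4% = 9.40%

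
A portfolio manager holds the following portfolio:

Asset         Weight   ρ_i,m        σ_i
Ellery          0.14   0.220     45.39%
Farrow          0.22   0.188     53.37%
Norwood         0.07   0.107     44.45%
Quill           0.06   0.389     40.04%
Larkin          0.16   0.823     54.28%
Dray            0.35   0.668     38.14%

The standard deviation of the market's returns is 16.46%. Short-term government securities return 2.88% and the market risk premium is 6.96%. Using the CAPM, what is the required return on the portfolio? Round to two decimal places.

β_Ellery = 0.220 × 45.39% / 16.46% = 0.6067
β_Farrow = 0.188 × 53.37% / 16.46% = 0.6096
β_Norwood = 0.107 × 44.45% / 16.46% = 0.2890
β_Quill = 0.389 × 40.04% / 16.46% = 0.9463
β_Larkin = 0.823 × 54.28% / 16.46% = 2.7140
β_Dray = 0.668 × 38.14% / 16.46% = 1.5478
β_P = Σ w_i β_i = 0.14×0.6067 + 0.22×0.6096 + 0.07×0.2890 + 0.06×0.9463 + 0.16×2.7140 + 0.35×1.5478 = 1.2720
E(R_P) = R_f + β_P × MRP = 2.88% + 1.2720 × 6.96% = 11.73%

11.73%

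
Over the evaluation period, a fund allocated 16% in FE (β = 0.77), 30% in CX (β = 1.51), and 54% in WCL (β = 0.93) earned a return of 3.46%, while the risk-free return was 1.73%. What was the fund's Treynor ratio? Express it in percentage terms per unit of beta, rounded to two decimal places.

1.60%

β_P = 0.16×0.77 + 0.30×1.51 + 0.54×0.93 = 1.0784
Treynor = (R_P − R_f) / β_P = (3.46% − 1.73%) / 1.0784 = 1.73% / 1.0784 = 1.60%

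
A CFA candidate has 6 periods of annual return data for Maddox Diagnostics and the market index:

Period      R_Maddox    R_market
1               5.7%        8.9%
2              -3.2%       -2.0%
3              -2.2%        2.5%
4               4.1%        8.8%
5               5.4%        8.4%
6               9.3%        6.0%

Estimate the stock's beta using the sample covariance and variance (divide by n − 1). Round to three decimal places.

Mean R_i = (5.7 − 3.2 − 2.2 + 4.1 + 5.4 + 9.3) / 6 = 3.1833%
Mean R_m = (8.9 − 2.0 + 2.5 + 8.8 + 8.4 + 6.0) / 6 = 5.4333%
Σ(R_i − R̄_i)(R_m − R̄_m) = 85.0933  ⇒  Cov = 85.0933 / 5 = 17.0187
Σ(R_m − R̄_m)² = 96.3333  ⇒  Var(R_m) = 96.3333 / 5 = 19.2667
β = Cov / Var(R_m) = 17.0187 / 19.2667 = 0.8833

0.883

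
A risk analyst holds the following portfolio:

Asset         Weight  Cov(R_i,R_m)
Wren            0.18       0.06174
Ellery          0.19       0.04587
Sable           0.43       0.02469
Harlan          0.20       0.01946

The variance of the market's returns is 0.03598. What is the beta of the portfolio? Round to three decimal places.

β_Wren = 0.06174 / 0.03598 = 1.7160
β_Ellery = 0.04587 / 0.03598 = 1.2749
β_Sable = 0.02469 / 0.03598 = 0.6862
β_Harlan = 0.01946 / 0.03598 = 0.5409
β_P = Σ w_i β_i = 0.18×1.7160 + 0.19×1.2749 + 0.43×0.6862 + 0.20×0.5409 = 0.9544

0.954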